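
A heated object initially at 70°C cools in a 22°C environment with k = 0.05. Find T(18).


Newton's law: dT/dt = -k(T - T_a) has solution T(t) = T_a + (T₀ - T_a)e^(-kt).
Plug in T_a = 22, T₀ = 70, k = 0.05, t = 18: T(18) = 22 + (48)e^(-0.90) ≈ 41.5°C.


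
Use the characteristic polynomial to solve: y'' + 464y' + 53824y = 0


Characteristic equation: r² + 464r + 53824 = 0, i.e. (r + 232)² = 0.
Repeated root r = -232; include an x factor for the second linearly independent solution.
General solution: y = (C₁ + C₂x)e^(-232x).


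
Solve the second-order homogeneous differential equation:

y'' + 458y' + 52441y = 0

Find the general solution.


Characteristic equation: r² + 458r + 52441 = 0, i.e. (r + 229)² = 0.
Repeated root r = -229; include an x factor for the second linearly independent solution.
General solution: y = (C₁ + C₂x)e^(-229x).


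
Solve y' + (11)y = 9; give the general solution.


P(x) = 11, Q(x) = 9; integrating factor μ = e^(11x).
(μ y)' = 9e^(11x) ⇒ μ y = (9/11)e^(11x) + C.
Divide by μ: y = 9/11 + Ce^(-11x).


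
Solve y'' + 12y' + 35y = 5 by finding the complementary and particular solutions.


Characteristic roots of r² + 12r + 35 = 0 are -7, -5.
y_h = C₁e^(-7x) + C₂e^(-5x).
Constant forcing; try y_p = A. Then 35A = 5 ⇒ A = 1/7.
General solution: y = C₁e^(-7x) + C₂e^(-5x) + 1/7.


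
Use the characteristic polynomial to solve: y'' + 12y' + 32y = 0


Characteristic equation: r² + 12r + 32 = 0.
Factor: (r + 4)(r + 8) = 0 ⇒ r = -4, -8 (distinct real).
General solution: y = C₁e^(-4x) + C₂e^(-8x).


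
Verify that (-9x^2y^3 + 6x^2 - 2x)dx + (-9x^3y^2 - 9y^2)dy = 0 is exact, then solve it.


Check exactness: ∂M/∂y = -27x^2y^2 and ∂N/∂x = -27x^2y^2; equal, so the equation is exact.
Integrate M with respect to x (treating y as constant): ∫M dx = -3x^3y^3 + 2x^3 - x^2 + h(y).
Differentiate w.r.t. y and set equal to N: the x-dependent terms already match, leaving h'(y) = -9y^2. Integrate: h(y) = -3y^3.
So F(x,y) = -3x^3y^3 + 2x^3 - x^2 - 3y^3.
General solution: -3x^3y^3 + 2x^3 - x^2 - 3y^3 = C.


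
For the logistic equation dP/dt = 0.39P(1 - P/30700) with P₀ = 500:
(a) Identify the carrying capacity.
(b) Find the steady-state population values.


Logistic ODE dP/dt = 0.39P(1 - P/30700) has equilibria where dP/dt = 0, i.e. P = 0 or P = 30700.
The coefficient (1 - P/K) = 0 when P = K, identifying K = 30700 as the carrying capacity.
(a) K = 30700; (b) equilibria P = 0 and P = 30700.


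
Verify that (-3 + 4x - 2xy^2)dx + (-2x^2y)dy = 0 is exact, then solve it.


Check exactness: ∂M/∂y = -4xy and ∂N/∂x = -4xy; equal, so the equation is exact.
Integrate M with respect to x (treating y as constant): ∫M dx = -3x + 2x^2 - x^2y^2 + h(y).
Differentiate w.r.t. y and set equal to N: all terms match, so h'(y) = 0 and h is a constant absorbed into C.
General solution: -3x + 2x^2 - x^2y^2 = C.


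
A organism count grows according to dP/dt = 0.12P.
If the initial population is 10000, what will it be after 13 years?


The ODE dP/dt = 0.12P has solution P(t) = P(0)e^(0.12t).
Substitute P(0) = 10000 and t = 13: P(13) = 10000 e^(1.56) ≈ 47588.


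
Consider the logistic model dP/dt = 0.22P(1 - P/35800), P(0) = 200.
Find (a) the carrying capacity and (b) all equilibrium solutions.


Logistic ODE dP/dt = 0.22P(1 - P/35800) has equilibria where dP/dt = 0, i.e. P = 0 or P = 35800.
The coefficient (1 - P/K) = 0 when P = K, identifying K = 35800 as the carrying capacity.
(a) K = 35800; (b) equilibria P = 0 and P = 35800.


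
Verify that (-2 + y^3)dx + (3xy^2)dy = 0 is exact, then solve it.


Check exactness: ∂M/∂y = 3y^2 and ∂N/∂x = 3y^2; equal, so the equation is exact.
Integrate M with respect to x (treating y as constant): ∫M dx = -2x + xy^3 + h(y).
Differentiate w.r.t. y and set equal to N: all terms match, so h'(y) = 0 and h is a constant absorbed into C.
General solution: -2x + xy^3 = C.


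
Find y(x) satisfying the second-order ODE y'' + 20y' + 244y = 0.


Characteristic equation: r² + 20r + 244 = 0.
Discriminant is negative; roots r = -10 ± 12i (complex conjugate pair).
General solution uses e^(α x)(C₁ cos(β x) + C₂ sin(β x)): y = e^(-10x)(C₁cos(12x) + C₂sin(12x)).


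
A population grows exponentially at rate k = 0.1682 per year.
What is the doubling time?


Exponential growth: P(t) = P₀ e^(0.1682t). Set P(t)/P₀ = 2: e^(0.1682t) = 2.
Solve: t = ln(2)/0.1682 ≈ 4.12 years.


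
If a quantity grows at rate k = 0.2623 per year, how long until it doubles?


Exponential growth: P(t) = P₀ e^(0.2623t). Set P(t)/P₀ = 2: e^(0.2623t) = 2.
Solve: t = ln(2)/0.2623 ≈ 2.64 years.


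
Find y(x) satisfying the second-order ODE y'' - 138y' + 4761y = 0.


Characteristic equation: r² - 138r + 4761 = 0, i.e. (r - 69)² = 0.
Repeated root r = 69; include an x factor for the second linearly independent solution.
General solution: y = (C₁ + C₂x)e^(69x).


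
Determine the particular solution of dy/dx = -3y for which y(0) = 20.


General solution of y' = -3y is y = Ce^(-3x).
Apply y(0) = 20: C = 20.
Particular solution: y = 20e^(-3x).


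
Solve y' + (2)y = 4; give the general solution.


P(x) = 2, Q(x) = 4; integrating factor μ = e^(2x).
(μ y)' = 4e^(2x) ⇒ μ y = 2e^(2x) + C.
Divide by μ: y = 2 + Ce^(-2x).


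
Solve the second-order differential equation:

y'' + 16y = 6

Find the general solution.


Homogeneous part: r² + 16 = 0 ⇒ r = ±4i, so y_h = C₁cos(4x) + C₂sin(4x).
Try constant y_p = A; plug in: 16A = 6 ⇒ A = 3/8.
General solution: y = C₁cos(4x) + C₂sin(4x) + 3/8.


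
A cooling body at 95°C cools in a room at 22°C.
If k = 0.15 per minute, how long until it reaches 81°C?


From T(t) = T_a + (T₀ - T_a)e^(-kt), set T(t) = 81:
(81 - 22) / (95 - 22) = e^(-0.15t), so t = -ln(0.808)/0.15 ≈ 1.4 minutes.


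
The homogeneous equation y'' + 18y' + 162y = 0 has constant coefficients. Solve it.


Characteristic equation: r² + 18r + 162 = 0.
Discriminant is negative; roots r = -9 ± 9i (complex conjugate pair).
General solution uses e^(α x)(C₁ cos(β x) + C₂ sin(β x)): y = e^(-9x)(C₁cos(9x) + C₂sin(9x)).


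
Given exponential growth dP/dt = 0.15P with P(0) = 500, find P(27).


The ODE dP/dt = 0.15P has solution P(t) = P(0)e^(0.15t).
Substitute P(0) = 500 and t = 27: P(27) = 500 e^(4.05) ≈ 28699.


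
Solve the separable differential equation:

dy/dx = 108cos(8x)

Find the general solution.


g(y) = 1, so integrate directly: y = ∫ 108cos(8x) dx = (27/2)sin(8x) + C.


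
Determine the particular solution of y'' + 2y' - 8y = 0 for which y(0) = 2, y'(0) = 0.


Characteristic roots of r² + 2r - 8 = 0 are -4, 2.
General solution y = c₁ e^(-4x) + c₂ e^(2x).
Apply y(0) = 2: c₁ + c₂ = 2. Apply y'(0) = 0: -4 c₁ + 2 c₂ = 0.
Solve: c₁ = 2/3, c₂ = 4/3.
Particular solution: y = (2/3)e^(-4x) + (4/3)e^(2x).


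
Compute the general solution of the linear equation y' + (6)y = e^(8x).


P(x) = 6 ⇒ μ = e^(6x).
(μ y)' = e^(14x) ⇒ μ y = e^(14x)/14 + C.
Divide by μ: y = (1/14)e^(8x) + Ce^(-6x).


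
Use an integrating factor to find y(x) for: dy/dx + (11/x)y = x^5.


P(x) = 11/x ⇒ μ = x^11.
(x^11 y)' = x^16 ⇒ x^11 y = x^17/(17) + C.
Solve for y: y = (1/17)x^6 + C/x^11.


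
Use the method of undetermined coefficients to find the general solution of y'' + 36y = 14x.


Homogeneous: r² + 36 = 0 ⇒ r = ±6i, y_h = C₁cos(6x) + C₂sin(6x).
Polynomial forcing; try y_p = Ax + B. Then y_p'' + 36 y_p = 36(Ax + B) = 14x, so B = 0 and A = 7/18.
General solution: y = C₁cos(6x) + C₂sin(6x) + (7/18)x.


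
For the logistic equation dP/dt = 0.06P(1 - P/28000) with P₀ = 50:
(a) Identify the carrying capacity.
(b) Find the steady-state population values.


Logistic ODE dP/dt = 0.06P(1 - P/28000) has equilibria where dP/dt = 0, i.e. P = 0 or P = 28000.
The coefficient (1 - P/K) = 0 when P = K, identifying K = 28000 as the carrying capacity.
(a) K = 28000; (b) equilibria P = 0 and P = 28000.


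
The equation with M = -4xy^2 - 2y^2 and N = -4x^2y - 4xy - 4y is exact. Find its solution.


Check exactness: ∂M/∂y = -8xy - 4y and ∂N/∂x = -8xy - 4y; equal, so the equation is exact.
Integrate M with respect to x (treating y as constant): ∫M dx = -2x^2y^2 - 2xy^2 + h(y).
Differentiate w.r.t. y and set equal to N: the x-dependent terms already match, leaving h'(y) = -4y. Integrate: h(y) = -2y^2.
So F(x,y) = -2x^2y^2 - 2xy^2 - 2y^2.
General solution: -2x^2y^2 - 2xy^2 - 2y^2 = C.


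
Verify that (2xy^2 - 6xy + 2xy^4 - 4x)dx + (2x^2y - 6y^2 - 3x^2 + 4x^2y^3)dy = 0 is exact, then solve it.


Check exactness: ∂M/∂y = 4xy - 6x + 8xy^3 and ∂N/∂x = 4xy - 6x + 8xy^3; equal, so the equation is exact.
Integrate M with respect to x (treating y as constant): ∫M dx = x^2y^2 - 3x^2y + x^2y^4 - 2x^2 + h(y).
Differentiate w.r.t. y and set equal to N: the x-dependent terms already match, leaving h'(y) = -6y^2. Integrate: h(y) = -2y^3.
So F(x,y) = x^2y^2 - 2y^3 - 3x^2y + x^2y^4 - 2x^2.
General solution: x^2y^2 - 2y^3 - 3x^2y + x^2y^4 - 2x^2 = C.


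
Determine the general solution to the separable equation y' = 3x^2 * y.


Separate variables: dy/y = 3x^2 dx.
Integrate: ln|y| = x^3 + C₀.
Exponentiate: y = Ce^(x^3).


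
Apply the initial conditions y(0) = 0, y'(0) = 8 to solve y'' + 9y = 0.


Characteristic roots of r² + 9 = 0 are ±3i, so y = C₁cos(3x) + C₂sin(3x).
Apply y(0) = 0: C₁ = 0. Differentiate and apply y'(0) = 8: 3·C₂ = 8, so C₂ = 8/3.
Particular solution: y = (8/3)sin(3x).


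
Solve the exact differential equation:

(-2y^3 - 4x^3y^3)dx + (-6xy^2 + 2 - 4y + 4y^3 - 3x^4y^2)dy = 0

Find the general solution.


Check exactness: ∂M/∂y = -6y^2 - 12x^3y^2 and ∂N/∂x = -6y^2 - 12x^3y^2; equal, so the equation is exact.
Integrate M with respect to x (treating y as constant): ∫M dx = -2xy^3 - x^4y^3 + h(y).
Differentiate w.r.t. y and set equal to N: the x-dependent terms already match, leaving h'(y) = 2 - 4y + 4y^3. Integrate: h(y) = 2y - 2y^2 + y^4.
So F(x,y) = -2xy^3 + 2y - 2y^2 + y^4 - x^4y^3.
General solution: -2xy^3 + 2y - 2y^2 + y^4 - x^4y^3 = C.


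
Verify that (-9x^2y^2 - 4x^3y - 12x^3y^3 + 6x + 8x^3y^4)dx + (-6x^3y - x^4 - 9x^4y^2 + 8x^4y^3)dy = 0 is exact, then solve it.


Check exactness: ∂M/∂y = -18x^2y - 4x^3 - 36x^3y^2 + 32x^3y^3 and ∂N/∂x = -18x^2y - 4x^3 - 36x^3y^2 + 32x^3y^3; equal, so the equation is exact.
Integrate M with respect to x (treating y as constant): ∫M dx = -3x^3y^2 - x^4y - 3x^4y^3 + 3x^2 + 2x^4y^4 + h(y).
Differentiate w.r.t. y and set equal to N: all terms match, so h'(y) = 0 and h is a constant absorbed into C.
General solution: -3x^3y^2 - x^4y - 3x^4y^3 + 3x^2 + 2x^4y^4 = C.


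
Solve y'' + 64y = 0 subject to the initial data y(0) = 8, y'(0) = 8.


Characteristic roots of r² + 64 = 0 are ±8i, so y = C₁cos(8x) + C₂sin(8x).
Apply y(0) = 8: C₁ = 8. Differentiate and apply y'(0) = 8: 8·C₂ = 8, so C₂ = 1.
Particular solution: y = 8cos(8x) + sin(8x).


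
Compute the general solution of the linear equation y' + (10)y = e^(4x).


P(x) = 10 ⇒ μ = e^(10x).
(μ y)' = e^(14x) ⇒ μ y = e^(14x)/14 + C.
Divide by μ: y = (1/14)e^(4x) + Ce^(-10x).


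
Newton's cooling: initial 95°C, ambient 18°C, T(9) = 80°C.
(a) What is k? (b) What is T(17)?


Newton's law: T(t) = T_a + (T₀ - T_a)e^(-kt).
(a) Use T(9) = 80: (80 - 18)/(95 - 18) = e^(-k·9), so k = -ln(0.805)/9 ≈ 0.0241.
(b) Apply k to t = 17: T(17) = 18 + (77)e^(-0.409) ≈ 69.1°C.


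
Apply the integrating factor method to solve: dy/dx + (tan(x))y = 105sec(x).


P(x) = tan(x) ⇒ μ = e^(∫tan(x)dx) = sec(x).
(sec(x) y)' = 105sec²(x) ⇒ sec(x) y = 105tan(x) + C.
Multiply by cos(x): y = 105sin(x) + C·cos(x).


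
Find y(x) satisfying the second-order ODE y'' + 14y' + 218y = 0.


Characteristic equation: r² + 14r + 218 = 0.
Discriminant is negative; roots r = -7 ± 13i (complex conjugate pair).
General solution uses e^(α x)(C₁ cos(β x) + C₂ sin(β x)): y = e^(-7x)(C₁cos(13x) + C₂sin(13x)).


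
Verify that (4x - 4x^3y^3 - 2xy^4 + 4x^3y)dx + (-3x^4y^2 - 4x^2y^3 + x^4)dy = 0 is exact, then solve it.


Check exactness: ∂M/∂y = -12x^3y^2 - 8xy^3 + 4x^3 and ∂N/∂x = -12x^3y^2 - 8xy^3 + 4x^3; equal, so the equation is exact.
Integrate M with respect to x (treating y as constant): ∫M dx = 2x^2 - x^4y^3 - x^2y^4 + x^4y + h(y).
Differentiate w.r.t. y and set equal to N: all terms match, so h'(y) = 0 and h is a constant absorbed into C.
General solution: 2x^2 - x^4y^3 - x^2y^4 + x^4y = C.


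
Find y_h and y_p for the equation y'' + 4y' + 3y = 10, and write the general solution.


Characteristic roots of r² + 4r + 3 = 0 are -3, -1.
y_h = C₁e^(-3x) + C₂e^(-x).
Constant forcing; try y_p = A. Then 3A = 10 ⇒ A = 10/3.
General solution: y = C₁e^(-3x) + C₂e^(-x) + 10/3.


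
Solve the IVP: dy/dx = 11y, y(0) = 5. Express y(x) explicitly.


General solution of y' = 11y is y = Ce^(11x).
Apply y(0) = 5: C = 5.
Particular solution: y = 5e^(11x).


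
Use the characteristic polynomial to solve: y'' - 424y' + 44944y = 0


Characteristic equation: r² - 424r + 44944 = 0, i.e. (r - 212)² = 0.
Repeated root r = 212; include an x factor for the second linearly independent solution.
General solution: y = (C₁ + C₂x)e^(212x).


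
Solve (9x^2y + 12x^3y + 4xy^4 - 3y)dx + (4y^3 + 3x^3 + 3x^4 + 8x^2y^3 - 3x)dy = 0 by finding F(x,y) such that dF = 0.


Check exactness: ∂M/∂y = 9x^2 + 12x^3 + 16xy^3 - 3 and ∂N/∂x = 9x^2 + 12x^3 + 16xy^3 - 3; equal, so the equation is exact.
Integrate M with respect to x (treating y as constant): ∫M dx = 3x^3y + 3x^4y + 2x^2y^4 - 3xy + h(y).
Differentiate w.r.t. y and set equal to N: the x-dependent terms already match, leaving h'(y) = 4y^3. Integrate: h(y) = y^4.
So F(x,y) = y^4 + 3x^3y + 3x^4y + 2x^2y^4 - 3xy.
General solution: y^4 + 3x^3y + 3x^4y + 2x^2y^4 - 3xy = C.


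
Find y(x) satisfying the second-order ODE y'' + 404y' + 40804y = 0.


Characteristic equation: r² + 404r + 40804 = 0, i.e. (r + 202)² = 0.
Repeated root r = -202; include an x factor for the second linearly independent solution.
General solution: y = (C₁ + C₂x)e^(-202x).


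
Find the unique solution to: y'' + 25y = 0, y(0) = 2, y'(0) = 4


Characteristic roots of r² + 25 = 0 are ±5i, so y = C₁cos(5x) + C₂sin(5x).
Apply y(0) = 2: C₁ = 2. Differentiate and apply y'(0) = 4: 5·C₂ = 4, so C₂ = 4/5.
Particular solution: y = 2cos(5x) + (4/5)sin(5x).


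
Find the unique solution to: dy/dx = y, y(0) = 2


General solution of y' = y is y = Ce^(x).
Apply y(0) = 2: C = 2.
Particular solution: y = 2e^(x).


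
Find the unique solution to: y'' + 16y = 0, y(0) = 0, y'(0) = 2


Characteristic roots of r² + 16 = 0 are ±4i, so y = C₁cos(4x) + C₂sin(4x).
Apply y(0) = 0: C₁ = 0. Differentiate and apply y'(0) = 2: 4·C₂ = 2, so C₂ = 1/2.
Particular solution: y = (1/2)sin(4x).


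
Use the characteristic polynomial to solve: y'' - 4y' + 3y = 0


Characteristic equation: r² - 4r + 3 = 0.
Factor: (r - 3)(r - 1) = 0 ⇒ r = 3, 1 (distinct real).
General solution: y = C₁e^(3x) + C₂e^(x).


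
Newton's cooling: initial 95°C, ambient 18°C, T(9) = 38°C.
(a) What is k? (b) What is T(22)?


Newton's law: T(t) = T_a + (T₀ - T_a)e^(-kt).
(a) Use T(9) = 38: (38 - 18)/(95 - 18) = e^(-k·9), so k = -ln(0.260)/9 ≈ 0.1498.
(b) Apply k to t = 22: T(22) = 18 + (77)e^(-3.295) ≈ 20.9°C.


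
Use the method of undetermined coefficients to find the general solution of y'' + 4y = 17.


Homogeneous part: r² + 4 = 0 ⇒ r = ±2i, so y_h = C₁cos(2x) + C₂sin(2x).
Try constant y_p = A; plug in: 4A = 17 ⇒ A = 17/4.
General solution: y = C₁cos(2x) + C₂sin(2x) + 17/4.


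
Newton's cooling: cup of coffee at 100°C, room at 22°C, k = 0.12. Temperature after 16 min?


Newton's law: dT/dt = -k(T - T_a) has solution T(t) = T_a + (T₀ - T_a)e^(-kt).
Plug in T_a = 22, T₀ = 100, k = 0.12, t = 16: T(16) = 22 + (78)e^(-1.92) ≈ 33.4°C.


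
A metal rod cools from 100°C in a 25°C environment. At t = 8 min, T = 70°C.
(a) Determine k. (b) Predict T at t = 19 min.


Newton's law: T(t) = T_a + (T₀ - T_a)e^(-kt).
(a) Use T(8) = 70: (70 - 25)/(100 - 25) = e^(-k·8), so k = -ln(0.600)/8 ≈ 0.0639.
(b) Apply k to t = 19: T(19) = 25 + (75)e^(-1.213) ≈ 47.3°C.


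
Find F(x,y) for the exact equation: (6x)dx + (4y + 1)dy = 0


Check exactness: ∂M/∂y = 0 and ∂N/∂x = 0; equal, so the equation is exact.
Integrate M with respect to x (treating y as constant): ∫M dx = 3x^2 + h(y).
Differentiate w.r.t. y and set equal to N: the x-dependent terms already match, leaving h'(y) = 4y + 1. Integrate: h(y) = 2y^2 + y.
So F(x,y) = 2y^2 + 3x^2 + y.
General solution: 2y^2 + 3x^2 + y = C.


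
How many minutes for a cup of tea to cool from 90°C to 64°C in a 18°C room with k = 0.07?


From T(t) = T_a + (T₀ - T_a)e^(-kt), set T(t) = 64:
(64 - 18) / (90 - 18) = e^(-0.07t), so t = -ln(0.639)/0.07 ≈ 6.4 minutes.


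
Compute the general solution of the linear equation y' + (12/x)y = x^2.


P(x) = 12/x ⇒ μ = x^12.
(x^12 y)' = x^14 ⇒ x^12 y = x^15/(15) + C.
Solve for y: y = (1/15)x^3 + C/x^12.


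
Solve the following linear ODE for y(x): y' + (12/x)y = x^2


P(x) = 12/x ⇒ μ = x^12.
(x^12 y)' = x^14 ⇒ x^12 y = x^15/(15) + C.
Solve for y: y = (1/15)x^3 + C/x^12.


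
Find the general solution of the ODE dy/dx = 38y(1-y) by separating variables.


Separate: dy/[y(1-y)] = 38 dx.
Partial fractions: 1/[y(1-y)] = 1/y + 1/(1-y).
Integrate: ln|y/(1-y)| = 38x + C₀.
Solve for y: y = 1/(1 + Ce^(-38x)).


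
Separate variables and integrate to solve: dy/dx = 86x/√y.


Separate: √y dy = 86x dx.
Integrate: (2/3)y^(3/2) = 43x² + C.


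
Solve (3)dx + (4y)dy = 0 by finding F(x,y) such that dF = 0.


Check exactness: ∂M/∂y = 0 and ∂N/∂x = 0; equal, so the equation is exact.
Integrate M with respect to x (treating y as constant): ∫M dx = 3x + h(y).
Differentiate w.r.t. y and set equal to N: the x-dependent terms already match, leaving h'(y) = 4y. Integrate: h(y) = 2y^2.
So F(x,y) = 3x + 2y^2.
General solution: 3x + 2y^2 = C.


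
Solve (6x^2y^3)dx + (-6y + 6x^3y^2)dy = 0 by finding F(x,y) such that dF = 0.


Check exactness: ∂M/∂y = 18x^2y^2 and ∂N/∂x = 18x^2y^2; equal, so the equation is exact.
Integrate M with respect to x (treating y as constant): ∫M dx = 2x^3y^3 + h(y).
Differentiate w.r.t. y and set equal to N: the x-dependent terms already match, leaving h'(y) = -6y. Integrate: h(y) = -3y^2.
So F(x,y) = -3y^2 + 2x^3y^3.
General solution: -3y^2 + 2x^3y^3 = C.


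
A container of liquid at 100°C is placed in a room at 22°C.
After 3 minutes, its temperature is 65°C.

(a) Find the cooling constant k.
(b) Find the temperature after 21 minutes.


Newton's law: T(t) = T_a + (T₀ - T_a)e^(-kt).
(a) Use T(3) = 65: (65 - 22)/(100 - 22) = e^(-k·3), so k = -ln(0.551)/3 ≈ 0.1985.
(b) Apply k to t = 21: T(21) = 22 + (78)e^(-4.169) ≈ 23.2°C.


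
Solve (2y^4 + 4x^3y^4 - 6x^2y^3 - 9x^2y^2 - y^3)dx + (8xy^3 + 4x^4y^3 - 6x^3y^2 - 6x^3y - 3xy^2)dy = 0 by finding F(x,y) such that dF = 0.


Check exactness: ∂M/∂y = 8y^3 + 16x^3y^3 - 18x^2y^2 - 18x^2y - 3y^2 and ∂N/∂x = 8y^3 + 16x^3y^3 - 18x^2y^2 - 18x^2y - 3y^2; equal, so the equation is exact.
Integrate M with respect to x (treating y as constant): ∫M dx = 2xy^4 + x^4y^4 - 2x^3y^3 - 3x^3y^2 - xy^3 + h(y).
Differentiate w.r.t. y and set equal to N: all terms match, so h'(y) = 0 and h is a constant absorbed into C.
General solution: 2xy^4 + x^4y^4 - 2x^3y^3 - 3x^3y^2 - xy^3 = C.


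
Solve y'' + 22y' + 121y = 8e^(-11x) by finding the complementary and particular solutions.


Characteristic polynomial (r + 11)² = 0; repeated root r = -11.
y_h = (C₁ + C₂x)e^(-11x). Forcing matches the repeated root (resonance), so try y_p = Ax² e^(-11x).
Substitute and solve for A: 2A = 8, so A = 4.
General solution: y = (C₁ + C₂x + 4x²)e^(-11x).


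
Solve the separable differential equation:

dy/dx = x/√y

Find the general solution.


Separate: √y dy = x dx.
Integrate: (2/3)y^(3/2) = (1/2)x² + C.


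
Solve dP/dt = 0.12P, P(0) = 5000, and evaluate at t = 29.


The ODE dP/dt = 0.12P has solution P(t) = P(0)e^(0.12t).
Substitute P(0) = 5000 and t = 29: P(29) = 5000 e^(3.48) ≈ 162299.


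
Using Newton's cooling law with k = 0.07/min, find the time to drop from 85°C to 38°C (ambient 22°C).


From T(t) = T_a + (T₀ - T_a)e^(-kt), set T(t) = 38:
(38 - 22) / (85 - 22) = e^(-0.07t), so t = -ln(0.254)/0.07 ≈ 19.6 minutes.


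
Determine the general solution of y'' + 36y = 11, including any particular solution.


Homogeneous part: r² + 36 = 0 ⇒ r = ±6i, so y_h = C₁cos(6x) + C₂sin(6x).
Try constant y_p = A; plug in: 36A = 11 ⇒ A = 11/36.
General solution: y = C₁cos(6x) + C₂sin(6x) + 11/36.


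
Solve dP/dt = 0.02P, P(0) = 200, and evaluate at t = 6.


The ODE dP/dt = 0.02P has solution P(t) = P(0)e^(0.02t).
Substitute P(0) = 200 and t = 6: P(6) = 200 e^(0.12) ≈ 225.


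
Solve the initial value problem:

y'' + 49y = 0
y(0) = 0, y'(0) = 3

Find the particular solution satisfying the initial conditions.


Characteristic roots of r² + 49 = 0 are ±7i, so y = C₁cos(7x) + C₂sin(7x).
Apply y(0) = 0: C₁ = 0. Differentiate and apply y'(0) = 3: 7·C₂ = 3, so C₂ = 3/7.
Particular solution: y = (3/7)sin(7x).


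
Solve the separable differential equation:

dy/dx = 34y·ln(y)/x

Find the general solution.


Separate: dy/[y ln(y)] = 34 dx/x.
Substitute u = ln(y): du/u = 34 dx/x.
Integrate: ln|ln(y)| = 34ln|x| + C₀, hence ln(y) = C·x^34.


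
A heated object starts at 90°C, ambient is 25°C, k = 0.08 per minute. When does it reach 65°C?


From T(t) = T_a + (T₀ - T_a)e^(-kt), set T(t) = 65:
(65 - 25) / (90 - 25) = e^(-0.08t), so t = -ln(0.615)/0.08 ≈ 6.1 minutes.


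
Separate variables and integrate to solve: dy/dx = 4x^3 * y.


Separate variables: dy/y = 4x^3 dx.
Integrate: ln|y| = x^4 + C₀.
Exponentiate: y = Ce^(x^4).


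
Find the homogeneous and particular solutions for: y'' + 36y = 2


Homogeneous part: r² + 36 = 0 ⇒ r = ±6i, so y_h = C₁cos(6x) + C₂sin(6x).
Try constant y_p = A; plug in: 36A = 2 ⇒ A = 1/18.
General solution: y = C₁cos(6x) + C₂sin(6x) + 1/18.


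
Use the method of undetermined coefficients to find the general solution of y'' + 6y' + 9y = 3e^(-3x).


Characteristic polynomial (r + 3)² = 0; repeated root r = -3.
y_h = (C₁ + C₂x)e^(-3x). Forcing matches the repeated root (resonance), so try y_p = Ax² e^(-3x).
Substitute and solve for A: 2A = 3, so A = 3/2.
General solution: y = (C₁ + C₂x + (3/2)x²)e^(-3x).


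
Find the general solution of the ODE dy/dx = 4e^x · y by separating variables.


Separate variables: dy/y = 4e^x dx.
Integrate: ln|y| = 4e^x + C₀.
Exponentiate: y = Ce^(4e^x).


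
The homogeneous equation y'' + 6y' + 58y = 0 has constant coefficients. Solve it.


Characteristic equation: r² + 6r + 58 = 0.
Discriminant is negative; roots r = -3 ± 7i (complex conjugate pair).
General solution uses e^(α x)(C₁ cos(β x) + C₂ sin(β x)): y = e^(-3x)(C₁cos(7x) + C₂sin(7x)).


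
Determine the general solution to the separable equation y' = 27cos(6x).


g(y) = 1, so integrate directly: y = ∫ 27cos(6x) dx = (9/2)sin(6x) + C.


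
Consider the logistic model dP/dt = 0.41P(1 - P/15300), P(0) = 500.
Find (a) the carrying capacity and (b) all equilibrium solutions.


Logistic ODE dP/dt = 0.41P(1 - P/15300) has equilibria where dP/dt = 0, i.e. P = 0 or P = 15300.
The coefficient (1 - P/K) = 0 when P = K, identifying K = 15300 as the carrying capacity.
(a) K = 15300; (b) equilibria P = 0 and P = 15300.


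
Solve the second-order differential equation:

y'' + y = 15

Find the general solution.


Homogeneous part: r² + 1 = 0 ⇒ r = ±1i, so y_h = C₁cos(x) + C₂sin(x).
Try constant y_p = A; plug in: 1A = 15 ⇒ A = 15.
General solution: y = C₁cos(x) + C₂sin(x) + 15.


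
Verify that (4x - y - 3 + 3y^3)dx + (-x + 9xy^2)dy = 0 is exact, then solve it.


Check exactness: ∂M/∂y = -1 + 9y^2 and ∂N/∂x = -1 + 9y^2; equal, so the equation is exact.
Integrate M with respect to x (treating y as constant): ∫M dx = 2x^2 - xy - 3x + 3xy^3 + h(y).
Differentiate w.r.t. y and set equal to N: all terms match, so h'(y) = 0 and h is a constant absorbed into C.
General solution: 2x^2 - xy - 3x + 3xy^3 = C.


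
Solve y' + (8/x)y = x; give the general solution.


P(x) = 8/x ⇒ μ = x^8.
(x^8 y)' = x^8·x^1 = x^9.
Integrate: x^8 y = x^10/(10) + C.
Solve for y: y = (1/10)x^2 + C/x^8.


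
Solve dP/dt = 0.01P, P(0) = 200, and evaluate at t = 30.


The ODE dP/dt = 0.01P has solution P(t) = P(0)e^(0.01t).
Substitute P(0) = 200 and t = 30: P(30) = 200 e^(0.30) ≈ 270.


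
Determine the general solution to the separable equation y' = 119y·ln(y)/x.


Separate: dy/[y ln(y)] = 119 dx/x.
Substitute u = ln(y): du/u = 119 dx/x.
Integrate: ln|ln(y)| = 119ln|x| + C₀, hence ln(y) = C·x^119.


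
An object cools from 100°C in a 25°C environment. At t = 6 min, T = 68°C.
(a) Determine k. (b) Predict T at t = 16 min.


Newton's law: T(t) = T_a + (T₀ - T_a)e^(-kt).
(a) Use T(6) = 68: (68 - 25)/(100 - 25) = e^(-k·6), so k = -ln(0.573)/6 ≈ 0.0927.
(b) Apply k to t = 16: T(16) = 25 + (75)e^(-1.483) ≈ 42.0°C.


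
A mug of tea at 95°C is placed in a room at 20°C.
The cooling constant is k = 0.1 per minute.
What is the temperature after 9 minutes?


Newton's law: dT/dt = -k(T - T_a) has solution T(t) = T_a + (T₀ - T_a)e^(-kt).
Plug in T_a = 20, T₀ = 95, k = 0.1, t = 9: T(9) = 20 + (75)e^(-0.90) ≈ 50.5°C.


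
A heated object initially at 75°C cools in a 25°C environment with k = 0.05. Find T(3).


Newton's law: dT/dt = -k(T - T_a) has solution T(t) = T_a + (T₀ - T_a)e^(-kt).
Plug in T_a = 25, T₀ = 75, k = 0.05, t = 3: T(3) = 25 + (50)e^(-0.15) ≈ 68.0°C.


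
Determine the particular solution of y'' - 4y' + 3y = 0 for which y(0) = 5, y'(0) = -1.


Characteristic roots of r² - 4r + 3 = 0 are 1, 3.
General solution y = c₁ e^(x) + c₂ e^(3x).
Apply y(0) = 5: c₁ + c₂ = 5. Apply y'(0) = -1: 1 c₁ + 3 c₂ = -1.
Solve: c₁ = 8, c₂ = -3.
Particular solution: y = 8e^(x) - 3e^(3x).


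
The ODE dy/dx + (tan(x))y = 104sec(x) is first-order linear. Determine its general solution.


P(x) = tan(x) ⇒ μ = e^(∫tan(x)dx) = sec(x).
(sec(x) y)' = 104sec²(x) ⇒ sec(x) y = 104tan(x) + C.
Multiply by cos(x): y = 104sin(x) + C·cos(x).


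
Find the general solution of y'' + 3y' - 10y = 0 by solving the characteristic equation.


Characteristic equation: r² + 3r - 10 = 0.
Factor: (r + 5)(r - 2) = 0 ⇒ r = -5, 2 (distinct real).
General solution: y = C₁e^(-5x) + C₂e^(2x).


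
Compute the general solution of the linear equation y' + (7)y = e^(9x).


P(x) = 7 ⇒ μ = e^(7x).
(μ y)' = e^(16x) ⇒ μ y = e^(16x)/16 + C.
Divide by μ: y = (1/16)e^(9x) + Ce^(-7x).


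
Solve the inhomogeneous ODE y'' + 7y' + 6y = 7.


Characteristic roots of r² + 7r + 6 = 0 are -6, -1.
y_h = C₁e^(-6x) + C₂e^(-x).
Constant forcing; try y_p = A. Then 6A = 7 ⇒ A = 7/6.
General solution: y = C₁e^(-6x) + C₂e^(-x) + 7/6.


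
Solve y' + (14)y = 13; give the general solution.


P(x) = 14, Q(x) = 13; integrating factor μ = e^(14x).
(μ y)' = 13e^(14x) ⇒ μ y = (13/14)e^(14x) + C.
Divide by μ: y = 13/14 + Ce^(-14x).


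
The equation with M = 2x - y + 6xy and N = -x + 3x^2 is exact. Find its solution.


Check exactness: ∂M/∂y = -1 + 6x and ∂N/∂x = -1 + 6x; equal, so the equation is exact.
Integrate M with respect to x (treating y as constant): ∫M dx = x^2 - xy + 3x^2y + h(y).
Differentiate w.r.t. y and set equal to N: all terms match, so h'(y) = 0 and h is a constant absorbed into C.
General solution: x^2 - xy + 3x^2y = C.


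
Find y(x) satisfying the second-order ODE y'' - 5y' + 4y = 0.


Characteristic equation: r² - 5r + 4 = 0.
Factor: (r - 4)(r - 1) = 0 ⇒ r = 4, 1 (distinct real).
General solution: y = C₁e^(4x) + C₂e^(x).


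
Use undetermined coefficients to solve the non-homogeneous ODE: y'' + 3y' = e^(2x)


Characteristic roots of r² + 3r = 0 are -3, 0.
y_h = C₁e^(-3x) + C₂.
Forcing exponent 2 is not a characteristic root; try y_p = Ae^(2x).
Substitute: A·(4 + (3)·2 + (0)) = A·10 = 1, so A = 1/10.
General solution: y = C₁e^(-3x) + C₂ + (1/10)e^(2x).


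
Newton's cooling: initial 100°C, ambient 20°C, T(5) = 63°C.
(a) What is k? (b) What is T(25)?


Newton's law: T(t) = T_a + (T₀ - T_a)e^(-kt).
(a) Use T(5) = 63: (63 - 20)/(100 - 20) = e^(-k·5), so k = -ln(0.537)/5 ≈ 0.1242.
(b) Apply k to t = 25: T(25) = 20 + (80)e^(-3.104) ≈ 23.6°C.


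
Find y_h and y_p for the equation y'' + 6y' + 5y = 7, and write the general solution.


Characteristic roots of r² + 6r + 5 = 0 are -1, -5.
y_h = C₁e^(-x) + C₂e^(-5x).
Constant forcing; try y_p = A. Then 5A = 7 ⇒ A = 7/5.
General solution: y = C₁e^(-x) + C₂e^(-5x) + 7/5.


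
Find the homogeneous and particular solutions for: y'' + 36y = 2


Homogeneous part: r² + 36 = 0 ⇒ r = ±6i, so y_h = C₁cos(6x) + C₂sin(6x).
Try constant y_p = A; plug in: 36A = 2 ⇒ A = 1/18.
General solution: y = C₁cos(6x) + C₂sin(6x) + 1/18.


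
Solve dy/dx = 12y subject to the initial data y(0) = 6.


General solution of y' = 12y is y = Ce^(12x).
Apply y(0) = 6: C = 6.
Particular solution: y = 6e^(12x).


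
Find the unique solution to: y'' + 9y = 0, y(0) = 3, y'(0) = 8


Characteristic roots of r² + 9 = 0 are ±3i, so y = C₁cos(3x) + C₂sin(3x).
Apply y(0) = 3: C₁ = 3. Differentiate and apply y'(0) = 8: 3·C₂ = 8, so C₂ = 8/3.
Particular solution: y = 3cos(3x) + (8/3)sin(3x).


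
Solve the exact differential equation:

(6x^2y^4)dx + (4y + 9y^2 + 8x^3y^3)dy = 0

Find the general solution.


Check exactness: ∂M/∂y = 24x^2y^3 and ∂N/∂x = 24x^2y^3; equal, so the equation is exact.
Integrate M with respect to x (treating y as constant): ∫M dx = 2x^3y^4 + h(y).
Differentiate w.r.t. y and set equal to N: the x-dependent terms already match, leaving h'(y) = 4y + 9y^2. Integrate: h(y) = 2y^2 + 3y^3.
So F(x,y) = 2y^2 + 3y^3 + 2x^3y^4.
General solution: 2y^2 + 3y^3 + 2x^3y^4 = C.


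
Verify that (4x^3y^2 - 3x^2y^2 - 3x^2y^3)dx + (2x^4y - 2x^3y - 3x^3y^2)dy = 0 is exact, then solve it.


Check exactness: ∂M/∂y = 8x^3y - 6x^2y - 9x^2y^2 and ∂N/∂x = 8x^3y - 6x^2y - 9x^2y^2; equal, so the equation is exact.
Integrate M with respect to x (treating y as constant): ∫M dx = x^4y^2 - x^3y^2 - x^3y^3 + h(y).
Differentiate w.r.t. y and set equal to N: all terms match, so h'(y) = 0 and h is a constant absorbed into C.
General solution: x^4y^2 - x^3y^2 - x^3y^3 = C.


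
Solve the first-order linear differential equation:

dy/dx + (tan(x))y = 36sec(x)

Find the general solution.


P(x) = tan(x) ⇒ μ = e^(∫tan(x)dx) = sec(x).
(sec(x) y)' = 36sec²(x) ⇒ sec(x) y = 36tan(x) + C.
Multiply by cos(x): y = 36sin(x) + C·cos(x).


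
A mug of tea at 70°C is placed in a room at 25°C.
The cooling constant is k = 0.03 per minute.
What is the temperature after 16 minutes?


Newton's law: dT/dt = -k(T - T_a) has solution T(t) = T_a + (T₀ - T_a)e^(-kt).
Plug in T_a = 25, T₀ = 70, k = 0.03, t = 16: T(16) = 25 + (45)e^(-0.48) ≈ 52.8°C.


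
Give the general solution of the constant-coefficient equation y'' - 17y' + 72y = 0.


Characteristic equation: r² - 17r + 72 = 0.
Factor: (r - 9)(r - 8) = 0 ⇒ r = 9, 8 (distinct real).
General solution: y = C₁e^(9x) + C₂e^(8x).


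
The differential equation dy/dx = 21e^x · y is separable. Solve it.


Separate variables: dy/y = 21e^x dx.
Integrate: ln|y| = 21e^x + C₀.
Exponentiate: y = Ce^(21e^x).


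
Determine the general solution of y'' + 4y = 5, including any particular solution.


Homogeneous part: r² + 4 = 0 ⇒ r = ±2i, so y_h = C₁cos(2x) + C₂sin(2x).
Try constant y_p = A; plug in: 4A = 5 ⇒ A = 5/4.
General solution: y = C₁cos(2x) + C₂sin(2x) + 5/4.


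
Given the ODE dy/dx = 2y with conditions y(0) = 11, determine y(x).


General solution of y' = 2y is y = Ce^(2x).
Apply y(0) = 11: C = 11.
Particular solution: y = 11e^(2x).


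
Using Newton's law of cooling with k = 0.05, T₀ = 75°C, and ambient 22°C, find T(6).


Newton's law: dT/dt = -k(T - T_a) has solution T(t) = T_a + (T₀ - T_a)e^(-kt).
Plug in T_a = 22, T₀ = 75, k = 0.05, t = 6: T(6) = 22 + (53)e^(-0.30) ≈ 61.3°C.


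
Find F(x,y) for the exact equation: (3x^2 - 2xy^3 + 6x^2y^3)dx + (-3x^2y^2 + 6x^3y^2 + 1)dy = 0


Check exactness: ∂M/∂y = -6xy^2 + 18x^2y^2 and ∂N/∂x = -6xy^2 + 18x^2y^2; equal, so the equation is exact.
Integrate M with respect to x (treating y as constant): ∫M dx = x^3 - x^2y^3 + 2x^3y^3 + h(y).
Differentiate w.r.t. y and set equal to N: the x-dependent terms already match, leaving h'(y) = 1. Integrate: h(y) = y.
So F(x,y) = x^3 - x^2y^3 + 2x^3y^3 + y.
General solution: x^3 - x^2y^3 + 2x^3y^3 + y = C.


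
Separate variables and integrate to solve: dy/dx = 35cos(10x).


g(y) = 1, so integrate directly: y = ∫ 35cos(10x) dx = (7/2)sin(10x) + C.


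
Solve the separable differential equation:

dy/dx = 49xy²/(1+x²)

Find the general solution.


Separate: dy/y² = 49x/(1+x²) dx.
Integrate LHS: ∫ dy/y² = -1/y.
Integrate RHS via u = 1+x²: (49/2)ln(1+x²) + C.
Result: -1/y = (49/2)ln(1+x²) + C.


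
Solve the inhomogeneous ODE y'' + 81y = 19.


Homogeneous part: r² + 81 = 0 ⇒ r = ±9i, so y_h = C₁cos(9x) + C₂sin(9x).
Try constant y_p = A; plug in: 81A = 19 ⇒ A = 19/81.
General solution: y = C₁cos(9x) + C₂sin(9x) + 19/81.


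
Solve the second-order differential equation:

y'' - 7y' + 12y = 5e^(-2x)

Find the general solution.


Characteristic roots of r² - 7r + 12 = 0 are 4, 3.
y_h = C₁e^(4x) + C₂e^(3x).
Forcing exponent -2 is not a characteristic root; try y_p = Ae^(-2x).
Substitute: A·(4 + (-7)·-2 + (12)) = A·30 = 5, so A = 1/6.
General solution: y = C₁e^(4x) + C₂e^(3x) + (1/6)e^(-2x).


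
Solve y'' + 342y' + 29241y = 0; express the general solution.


Characteristic equation: r² + 342r + 29241 = 0, i.e. (r + 171)² = 0.
Repeated root r = -171; include an x factor for the second linearly independent solution.
General solution: y = (C₁ + C₂x)e^(-171x).


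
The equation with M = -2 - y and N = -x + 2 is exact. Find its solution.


Check exactness: ∂M/∂y = -1 and ∂N/∂x = -1; equal, so the equation is exact.
Integrate M with respect to x (treating y as constant): ∫M dx = -2x - xy + h(y).
Differentiate w.r.t. y and set equal to N: the x-dependent terms already match, leaving h'(y) = 2. Integrate: h(y) = 2y.
So F(x,y) = -2x - xy + 2y.
General solution: -2x - xy + 2y = C.


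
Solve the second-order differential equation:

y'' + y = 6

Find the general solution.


Homogeneous part: r² + 1 = 0 ⇒ r = ±1i, so y_h = C₁cos(x) + C₂sin(x).
Try constant y_p = A; plug in: 1A = 6 ⇒ A = 6.
General solution: y = C₁cos(x) + C₂sin(x) + 6.


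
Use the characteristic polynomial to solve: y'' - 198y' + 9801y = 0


Characteristic equation: r² - 198r + 9801 = 0, i.e. (r - 99)² = 0.
Repeated root r = 99; include an x factor for the second linearly independent solution.
General solution: y = (C₁ + C₂x)e^(99x).


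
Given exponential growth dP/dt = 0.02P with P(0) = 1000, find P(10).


The ODE dP/dt = 0.02P has solution P(t) = P(0)e^(0.02t).
Substitute P(0) = 1000 and t = 10: P(10) = 1000 e^(0.20) ≈ 1221.


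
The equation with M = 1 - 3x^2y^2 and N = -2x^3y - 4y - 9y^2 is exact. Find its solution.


Check exactness: ∂M/∂y = -6x^2y and ∂N/∂x = -6x^2y; equal, so the equation is exact.
Integrate M with respect to x (treating y as constant): ∫M dx = x - x^3y^2 + h(y).
Differentiate w.r.t. y and set equal to N: the x-dependent terms already match, leaving h'(y) = -4y - 9y^2. Integrate: h(y) = -2y^2 - 3y^3.
So F(x,y) = x - x^3y^2 - 2y^2 - 3y^3.
General solution: x - x^3y^2 - 2y^2 - 3y^3 = C.


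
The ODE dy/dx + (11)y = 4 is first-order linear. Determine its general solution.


P(x) = 11, Q(x) = 4; integrating factor μ = e^(11x).
(μ y)' = 4e^(11x) ⇒ μ y = (4/11)e^(11x) + C.
Divide by μ: y = 4/11 + Ce^(-11x).


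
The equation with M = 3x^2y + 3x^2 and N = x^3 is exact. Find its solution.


Check exactness: ∂M/∂y = 3x^2 and ∂N/∂x = 3x^2; equal, so the equation is exact.
Integrate M with respect to x (treating y as constant): ∫M dx = x^3y + x^3 + h(y).
Differentiate w.r.t. y and set equal to N: all terms match, so h'(y) = 0 and h is a constant absorbed into C.
General solution: x^3y + x^3 = C.


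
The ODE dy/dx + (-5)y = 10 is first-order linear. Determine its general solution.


P(x) = -5 ⇒ μ = e^(-5x).
(μ y)' = 10e^(-5x) ⇒ μ y = -2e^(-5x) + C.
Divide by μ: y = -2 + Ce^(5x).


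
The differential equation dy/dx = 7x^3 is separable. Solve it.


Integrate both sides with respect to x: y = ∫ 7x^3 dx = (7/4)x^4 + C.


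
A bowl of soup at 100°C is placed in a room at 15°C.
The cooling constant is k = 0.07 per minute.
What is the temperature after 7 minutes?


Newton's law: dT/dt = -k(T - T_a) has solution T(t) = T_a + (T₀ - T_a)e^(-kt).
Plug in T_a = 15, T₀ = 100, k = 0.07, t = 7: T(7) = 15 + (85)e^(-0.49) ≈ 67.1°C.


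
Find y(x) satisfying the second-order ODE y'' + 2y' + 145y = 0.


Characteristic equation: r² + 2r + 145 = 0.
Discriminant is negative; roots r = -1 ± 12i (complex conjugate pair).
General solution uses e^(α x)(C₁ cos(β x) + C₂ sin(β x)): y = e^(-x)(C₁cos(12x) + C₂sin(12x)).


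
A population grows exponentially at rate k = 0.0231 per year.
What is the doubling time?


Exponential growth: P(t) = P₀ e^(0.0231t). Set P(t)/P₀ = 2: e^(0.0231t) = 2.
Solve: t = ln(2)/0.0231 ≈ 30.01 years.


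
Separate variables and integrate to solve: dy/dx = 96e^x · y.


Separate variables: dy/y = 96e^x dx.
Integrate: ln|y| = 96e^x + C₀.
Exponentiate: y = Ce^(96e^x).


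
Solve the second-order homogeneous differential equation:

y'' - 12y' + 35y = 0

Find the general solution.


Characteristic equation: r² - 12r + 35 = 0.
Factor: (r - 5)(r - 7) = 0 ⇒ r = 5, 7 (distinct real).
General solution: y = C₁e^(5x) + C₂e^(7x).


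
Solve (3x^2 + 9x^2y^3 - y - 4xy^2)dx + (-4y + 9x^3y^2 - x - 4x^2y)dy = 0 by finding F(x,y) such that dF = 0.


Check exactness: ∂M/∂y = 27x^2y^2 - 1 - 8xy and ∂N/∂x = 27x^2y^2 - 1 - 8xy; equal, so the equation is exact.
Integrate M with respect to x (treating y as constant): ∫M dx = x^3 + 3x^3y^3 - xy - 2x^2y^2 + h(y).
Differentiate w.r.t. y and set equal to N: the x-dependent terms already match, leaving h'(y) = -4y. Integrate: h(y) = -2y^2.
So F(x,y) = -2y^2 + x^3 + 3x^3y^3 - xy - 2x^2y^2.
General solution: -2y^2 + x^3 + 3x^3y^3 - xy - 2x^2y^2 = C.


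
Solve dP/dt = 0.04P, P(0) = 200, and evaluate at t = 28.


The ODE dP/dt = 0.04P has solution P(t) = P(0)e^(0.04t).
Substitute P(0) = 200 and t = 28: P(28) = 200 e^(1.12) ≈ 613.


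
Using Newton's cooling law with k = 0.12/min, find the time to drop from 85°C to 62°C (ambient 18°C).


From T(t) = T_a + (T₀ - T_a)e^(-kt), set T(t) = 62:
(62 - 18) / (85 - 18) = e^(-0.12t), so t = -ln(0.657)/0.12 ≈ 3.5 minutes.


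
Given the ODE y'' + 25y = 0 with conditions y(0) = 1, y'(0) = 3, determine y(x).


Characteristic roots of r² + 25 = 0 are ±5i, so y = C₁cos(5x) + C₂sin(5x).
Apply y(0) = 1: C₁ = 1. Differentiate and apply y'(0) = 3: 5·C₂ = 3, so C₂ = 3/5.
Particular solution: y = cos(5x) + (3/5)sin(5x).
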